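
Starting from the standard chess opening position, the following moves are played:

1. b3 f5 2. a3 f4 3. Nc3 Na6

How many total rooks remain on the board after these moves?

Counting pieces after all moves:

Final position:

  a b c d e f g h
  ─────────────────
8│♜ · ♝ ♛ ♚ ♝ ♞ ♜│8
7│♟ ♟ ♟ ♟ ♟ · ♟ ♟│7
6│♞ · · · · · · ·│6
5│· · · · · · · ·│5
4│· · · · · ♟ · ·│4
3│♙ ♙ ♘ · · · · ·│3
2│· · ♙ ♙ ♙ ♙ ♙ ♙│2
1│♖ · ♗ ♕ ♔ ♗ ♘ ♖│1
  ─────────────────
  a b c d e f g h


4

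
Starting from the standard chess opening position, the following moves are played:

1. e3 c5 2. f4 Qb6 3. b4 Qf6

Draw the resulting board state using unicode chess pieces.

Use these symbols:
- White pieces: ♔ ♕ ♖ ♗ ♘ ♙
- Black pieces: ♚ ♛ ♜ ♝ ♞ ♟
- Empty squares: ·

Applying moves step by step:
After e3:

♜ ♞ ♝ ♛ ♚ ♝ ♞ ♜
♟ ♟ ♟ ♟ ♟ ♟ ♟ ♟
· · · · · · · ·
· · · · · · · ·
· · · · · · · ·
· · · · ♙ · · ·
♙ ♙ ♙ ♙ · ♙ ♙ ♙
♖ ♘ ♗ ♕ ♔ ♗ ♘ ♖


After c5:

♜ ♞ ♝ ♛ ♚ ♝ ♞ ♜
♟ ♟ · ♟ ♟ ♟ ♟ ♟
· · · · · · · ·
· · ♟ · · · · ·
· · · · · · · ·
· · · · ♙ · · ·
♙ ♙ ♙ ♙ · ♙ ♙ ♙
♖ ♘ ♗ ♕ ♔ ♗ ♘ ♖


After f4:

♜ ♞ ♝ ♛ ♚ ♝ ♞ ♜
♟ ♟ · ♟ ♟ ♟ ♟ ♟
· · · · · · · ·
· · ♟ · · · · ·
· · · · · ♙ · ·
· · · · ♙ · · ·
♙ ♙ ♙ ♙ · · ♙ ♙
♖ ♘ ♗ ♕ ♔ ♗ ♘ ♖


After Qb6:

♜ ♞ ♝ · ♚ ♝ ♞ ♜
♟ ♟ · ♟ ♟ ♟ ♟ ♟
· ♛ · · · · · ·
· · ♟ · · · · ·
· · · · · ♙ · ·
· · · · ♙ · · ·
♙ ♙ ♙ ♙ · · ♙ ♙
♖ ♘ ♗ ♕ ♔ ♗ ♘ ♖


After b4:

♜ ♞ ♝ · ♚ ♝ ♞ ♜
♟ ♟ · ♟ ♟ ♟ ♟ ♟
· ♛ · · · · · ·
· · ♟ · · · · ·
· ♙ · · · ♙ · ·
· · · · ♙ · · ·
♙ · ♙ ♙ · · ♙ ♙
♖ ♘ ♗ ♕ ♔ ♗ ♘ ♖


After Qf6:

♜ ♞ ♝ · ♚ ♝ ♞ ♜
♟ ♟ · ♟ ♟ ♟ ♟ ♟
· · · · · ♛ · ·
· · ♟ · · · · ·
· ♙ · · · ♙ · ·
· · · · ♙ · · ·
♙ · ♙ ♙ · · ♙ ♙
♖ ♘ ♗ ♕ ♔ ♗ ♘ ♖



  a b c d e f g h
  ─────────────────
8│♜ ♞ ♝ · ♚ ♝ ♞ ♜│8
7│♟ ♟ · ♟ ♟ ♟ ♟ ♟│7
6│· · · · · ♛ · ·│6
5│· · ♟ · · · · ·│5
4│· ♙ · · · ♙ · ·│4
3│· · · · ♙ · · ·│3
2│♙ · ♙ ♙ · · ♙ ♙│2
1│♖ ♘ ♗ ♕ ♔ ♗ ♘ ♖│1
  ─────────────────
  a b c d e f g h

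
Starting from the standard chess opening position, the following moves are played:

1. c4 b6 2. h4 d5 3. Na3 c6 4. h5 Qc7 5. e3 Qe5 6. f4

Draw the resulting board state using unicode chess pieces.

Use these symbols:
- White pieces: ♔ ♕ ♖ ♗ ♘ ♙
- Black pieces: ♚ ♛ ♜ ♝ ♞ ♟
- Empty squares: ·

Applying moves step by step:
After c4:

♜ ♞ ♝ ♛ ♚ ♝ ♞ ♜
♟ ♟ ♟ ♟ ♟ ♟ ♟ ♟
· · · · · · · ·
· · · · · · · ·
· · ♙ · · · · ·
· · · · · · · ·
♙ ♙ · ♙ ♙ ♙ ♙ ♙
♖ ♘ ♗ ♕ ♔ ♗ ♘ ♖


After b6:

♜ ♞ ♝ ♛ ♚ ♝ ♞ ♜
♟ · ♟ ♟ ♟ ♟ ♟ ♟
· ♟ · · · · · ·
· · · · · · · ·
· · ♙ · · · · ·
· · · · · · · ·
♙ ♙ · ♙ ♙ ♙ ♙ ♙
♖ ♘ ♗ ♕ ♔ ♗ ♘ ♖


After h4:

♜ ♞ ♝ ♛ ♚ ♝ ♞ ♜
♟ · ♟ ♟ ♟ ♟ ♟ ♟
· ♟ · · · · · ·
· · · · · · · ·
· · ♙ · · · · ♙
· · · · · · · ·
♙ ♙ · ♙ ♙ ♙ ♙ ·
♖ ♘ ♗ ♕ ♔ ♗ ♘ ♖


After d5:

♜ ♞ ♝ ♛ ♚ ♝ ♞ ♜
♟ · ♟ · ♟ ♟ ♟ ♟
· ♟ · · · · · ·
· · · ♟ · · · ·
· · ♙ · · · · ♙
· · · · · · · ·
♙ ♙ · ♙ ♙ ♙ ♙ ·
♖ ♘ ♗ ♕ ♔ ♗ ♘ ♖


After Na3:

♜ ♞ ♝ ♛ ♚ ♝ ♞ ♜
♟ · ♟ · ♟ ♟ ♟ ♟
· ♟ · · · · · ·
· · · ♟ · · · ·
· · ♙ · · · · ♙
♘ · · · · · · ·
♙ ♙ · ♙ ♙ ♙ ♙ ·
♖ · ♗ ♕ ♔ ♗ ♘ ♖


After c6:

♜ ♞ ♝ ♛ ♚ ♝ ♞ ♜
♟ · · · ♟ ♟ ♟ ♟
· ♟ ♟ · · · · ·
· · · ♟ · · · ·
· · ♙ · · · · ♙
♘ · · · · · · ·
♙ ♙ · ♙ ♙ ♙ ♙ ·
♖ · ♗ ♕ ♔ ♗ ♘ ♖


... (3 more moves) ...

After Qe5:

♜ ♞ ♝ · ♚ ♝ ♞ ♜
♟ · · · ♟ ♟ ♟ ♟
· ♟ ♟ · · · · ·
· · · ♟ ♛ · · ♙
· · ♙ · · · · ·
♘ · · · ♙ · · ·
♙ ♙ · ♙ · ♙ ♙ ·
♖ · ♗ ♕ ♔ ♗ ♘ ♖


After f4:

♜ ♞ ♝ · ♚ ♝ ♞ ♜
♟ · · · ♟ ♟ ♟ ♟
· ♟ ♟ · · · · ·
· · · ♟ ♛ · · ♙
· · ♙ · · ♙ · ·
♘ · · · ♙ · · ·
♙ ♙ · ♙ · · ♙ ·
♖ · ♗ ♕ ♔ ♗ ♘ ♖



  a b c d e f g h
  ─────────────────
8│♜ ♞ ♝ · ♚ ♝ ♞ ♜│8
7│♟ · · · ♟ ♟ ♟ ♟│7
6│· ♟ ♟ · · · · ·│6
5│· · · ♟ ♛ · · ♙│5
4│· · ♙ · · ♙ · ·│4
3│♘ · · · ♙ · · ·│3
2│♙ ♙ · ♙ · · ♙ ·│2
1│♖ · ♗ ♕ ♔ ♗ ♘ ♖│1
  ─────────────────
  a b c d e f g h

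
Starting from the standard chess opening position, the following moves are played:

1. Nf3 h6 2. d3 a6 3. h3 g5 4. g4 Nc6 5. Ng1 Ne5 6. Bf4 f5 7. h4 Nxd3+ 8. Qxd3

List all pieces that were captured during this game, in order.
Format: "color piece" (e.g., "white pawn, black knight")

Tracking captures:
  Nxd3+: captured white pawn
  Qxd3: captured black knight

white pawn, black knight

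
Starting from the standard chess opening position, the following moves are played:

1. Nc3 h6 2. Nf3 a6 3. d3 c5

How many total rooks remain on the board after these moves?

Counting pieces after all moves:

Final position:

  a b c d e f g h
  ─────────────────
8│♜ ♞ ♝ ♛ ♚ ♝ ♞ ♜│8
7│· ♟ · ♟ ♟ ♟ ♟ ·│7
6│♟ · · · · · · ♟│6
5│· · ♟ · · · · ·│5
4│· · · · · · · ·│4
3│· · ♘ ♙ · ♘ · ·│3
2│♙ ♙ ♙ · ♙ ♙ ♙ ♙│2
1│♖ · ♗ ♕ ♔ ♗ · ♖│1
  ─────────────────
  a b c d e f g h


4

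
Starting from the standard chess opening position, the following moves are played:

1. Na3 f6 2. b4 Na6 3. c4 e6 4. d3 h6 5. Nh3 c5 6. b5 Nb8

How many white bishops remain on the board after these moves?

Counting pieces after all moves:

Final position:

  a b c d e f g h
  ─────────────────
8│♜ ♞ ♝ ♛ ♚ ♝ ♞ ♜│8
7│♟ ♟ · ♟ · · ♟ ·│7
6│· · · · ♟ ♟ · ♟│6
5│· ♙ ♟ · · · · ·│5
4│· · ♙ · · · · ·│4
3│♘ · · ♙ · · · ♘│3
2│♙ · · · ♙ ♙ ♙ ♙│2
1│♖ · ♗ ♕ ♔ ♗ · ♖│1
  ─────────────────
  a b c d e f g h


2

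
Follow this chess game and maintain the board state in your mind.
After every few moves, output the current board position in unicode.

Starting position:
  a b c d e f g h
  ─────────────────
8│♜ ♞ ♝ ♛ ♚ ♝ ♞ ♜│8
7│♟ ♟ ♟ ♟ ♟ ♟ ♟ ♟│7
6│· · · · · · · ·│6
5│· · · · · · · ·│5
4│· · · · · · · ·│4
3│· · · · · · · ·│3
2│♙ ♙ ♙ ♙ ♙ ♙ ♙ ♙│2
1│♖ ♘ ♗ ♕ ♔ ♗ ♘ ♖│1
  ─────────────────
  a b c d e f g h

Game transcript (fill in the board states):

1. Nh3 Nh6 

  a b c d e f g h
  ─────────────────
8│♜ ♞ ♝ ♛ ♚ ♝ · ♜│8
7│♟ ♟ ♟ ♟ ♟ ♟ ♟ ♟│7
6│· · · · · · · ♞│6
5│· · · · · · · ·│5
4│· · · · · · · ·│4
3│· · · · · · · ♘│3
2│♙ ♙ ♙ ♙ ♙ ♙ ♙ ♙│2
1│♖ ♘ ♗ ♕ ♔ ♗ · ♖│1
  ─────────────────
  a b c d e f g h

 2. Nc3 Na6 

  a b c d e f g h
  ─────────────────
8│♜ · ♝ ♛ ♚ ♝ · ♜│8
7│♟ ♟ ♟ ♟ ♟ ♟ ♟ ♟│7
6│♞ · · · · · · ♞│6
5│· · · · · · · ·│5
4│· · · · · · · ·│4
3│· · ♘ · · · · ♘│3
2│♙ ♙ ♙ ♙ ♙ ♙ ♙ ♙│2
1│♖ · ♗ ♕ ♔ ♗ · ♖│1
  ─────────────────
  a b c d e f g h

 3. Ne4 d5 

  a b c d e f g h
  ─────────────────
8│♜ · ♝ ♛ ♚ ♝ · ♜│8
7│♟ ♟ ♟ · ♟ ♟ ♟ ♟│7
6│♞ · · · · · · ♞│6
5│· · · ♟ · · · ·│5
4│· · · · ♘ · · ·│4
3│· · · · · · · ♘│3
2│♙ ♙ ♙ ♙ ♙ ♙ ♙ ♙│2
1│♖ · ♗ ♕ ♔ ♗ · ♖│1
  ─────────────────
  a b c d e f g h

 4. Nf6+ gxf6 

  a b c d e f g h
  ─────────────────
8│♜ · ♝ ♛ ♚ ♝ · ♜│8
7│♟ ♟ ♟ · ♟ ♟ · ♟│7
6│♞ · · · · ♟ · ♞│6
5│· · · ♟ · · · ·│5
4│· · · · · · · ·│4
3│· · · · · · · ♘│3
2│♙ ♙ ♙ ♙ ♙ ♙ ♙ ♙│2
1│♖ · ♗ ♕ ♔ ♗ · ♖│1
  ─────────────────
  a b c d e f g h



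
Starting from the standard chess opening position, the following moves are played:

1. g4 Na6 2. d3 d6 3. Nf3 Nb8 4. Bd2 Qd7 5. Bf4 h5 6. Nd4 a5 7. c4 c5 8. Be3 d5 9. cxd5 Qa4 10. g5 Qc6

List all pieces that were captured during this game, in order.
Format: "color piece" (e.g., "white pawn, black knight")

Tracking captures:
  cxd5: captured black pawn

black pawn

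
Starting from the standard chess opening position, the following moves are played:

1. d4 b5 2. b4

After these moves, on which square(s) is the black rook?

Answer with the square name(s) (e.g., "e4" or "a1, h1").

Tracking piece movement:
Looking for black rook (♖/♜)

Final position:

  a b c d e f g h
  ─────────────────
8│♜ ♞ ♝ ♛ ♚ ♝ ♞ ♜│8
7│♟ · ♟ ♟ ♟ ♟ ♟ ♟│7
6│· · · · · · · ·│6
5│· ♟ · · · · · ·│5
4│· ♙ · ♙ · · · ·│4
3│· · · · · · · ·│3
2│♙ · ♙ · ♙ ♙ ♙ ♙│2
1│♖ ♘ ♗ ♕ ♔ ♗ ♘ ♖│1
  ─────────────────
  a b c d e f g h


a8, h8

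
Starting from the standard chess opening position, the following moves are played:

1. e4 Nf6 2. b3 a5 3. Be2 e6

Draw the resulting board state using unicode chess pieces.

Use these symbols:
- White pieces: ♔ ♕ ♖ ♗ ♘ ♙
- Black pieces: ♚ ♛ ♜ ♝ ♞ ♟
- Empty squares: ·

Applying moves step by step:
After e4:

♜ ♞ ♝ ♛ ♚ ♝ ♞ ♜
♟ ♟ ♟ ♟ ♟ ♟ ♟ ♟
· · · · · · · ·
· · · · · · · ·
· · · · ♙ · · ·
· · · · · · · ·
♙ ♙ ♙ ♙ · ♙ ♙ ♙
♖ ♘ ♗ ♕ ♔ ♗ ♘ ♖


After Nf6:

♜ ♞ ♝ ♛ ♚ ♝ · ♜
♟ ♟ ♟ ♟ ♟ ♟ ♟ ♟
· · · · · ♞ · ·
· · · · · · · ·
· · · · ♙ · · ·
· · · · · · · ·
♙ ♙ ♙ ♙ · ♙ ♙ ♙
♖ ♘ ♗ ♕ ♔ ♗ ♘ ♖


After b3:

♜ ♞ ♝ ♛ ♚ ♝ · ♜
♟ ♟ ♟ ♟ ♟ ♟ ♟ ♟
· · · · · ♞ · ·
· · · · · · · ·
· · · · ♙ · · ·
· ♙ · · · · · ·
♙ · ♙ ♙ · ♙ ♙ ♙
♖ ♘ ♗ ♕ ♔ ♗ ♘ ♖


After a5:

♜ ♞ ♝ ♛ ♚ ♝ · ♜
· ♟ ♟ ♟ ♟ ♟ ♟ ♟
· · · · · ♞ · ·
♟ · · · · · · ·
· · · · ♙ · · ·
· ♙ · · · · · ·
♙ · ♙ ♙ · ♙ ♙ ♙
♖ ♘ ♗ ♕ ♔ ♗ ♘ ♖


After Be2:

♜ ♞ ♝ ♛ ♚ ♝ · ♜
· ♟ ♟ ♟ ♟ ♟ ♟ ♟
· · · · · ♞ · ·
♟ · · · · · · ·
· · · · ♙ · · ·
· ♙ · · · · · ·
♙ · ♙ ♙ ♗ ♙ ♙ ♙
♖ ♘ ♗ ♕ ♔ · ♘ ♖


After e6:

♜ ♞ ♝ ♛ ♚ ♝ · ♜
· ♟ ♟ ♟ · ♟ ♟ ♟
· · · · ♟ ♞ · ·
♟ · · · · · · ·
· · · · ♙ · · ·
· ♙ · · · · · ·
♙ · ♙ ♙ ♗ ♙ ♙ ♙
♖ ♘ ♗ ♕ ♔ · ♘ ♖



  a b c d e f g h
  ─────────────────
8│♜ ♞ ♝ ♛ ♚ ♝ · ♜│8
7│· ♟ ♟ ♟ · ♟ ♟ ♟│7
6│· · · · ♟ ♞ · ·│6
5│♟ · · · · · · ·│5
4│· · · · ♙ · · ·│4
3│· ♙ · · · · · ·│3
2│♙ · ♙ ♙ ♗ ♙ ♙ ♙│2
1│♖ ♘ ♗ ♕ ♔ · ♘ ♖│1
  ─────────────────
  a b c d e f g h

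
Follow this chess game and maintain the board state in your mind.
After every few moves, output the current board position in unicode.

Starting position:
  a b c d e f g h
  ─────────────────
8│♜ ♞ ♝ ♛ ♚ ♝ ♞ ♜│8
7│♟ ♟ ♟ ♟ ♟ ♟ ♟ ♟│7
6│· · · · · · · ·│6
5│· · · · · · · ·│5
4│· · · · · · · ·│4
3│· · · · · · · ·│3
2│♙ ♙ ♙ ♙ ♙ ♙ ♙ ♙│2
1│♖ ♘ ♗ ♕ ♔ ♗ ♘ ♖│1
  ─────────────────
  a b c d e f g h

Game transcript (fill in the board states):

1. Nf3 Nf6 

  a b c d e f g h
  ─────────────────
8│♜ ♞ ♝ ♛ ♚ ♝ · ♜│8
7│♟ ♟ ♟ ♟ ♟ ♟ ♟ ♟│7
6│· · · · · ♞ · ·│6
5│· · · · · · · ·│5
4│· · · · · · · ·│4
3│· · · · · ♘ · ·│3
2│♙ ♙ ♙ ♙ ♙ ♙ ♙ ♙│2
1│♖ ♘ ♗ ♕ ♔ ♗ · ♖│1
  ─────────────────
  a b c d e f g h

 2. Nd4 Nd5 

  a b c d e f g h
  ─────────────────
8│♜ ♞ ♝ ♛ ♚ ♝ · ♜│8
7│♟ ♟ ♟ ♟ ♟ ♟ ♟ ♟│7
6│· · · · · · · ·│6
5│· · · ♞ · · · ·│5
4│· · · ♘ · · · ·│4
3│· · · · · · · ·│3
2│♙ ♙ ♙ ♙ ♙ ♙ ♙ ♙│2
1│♖ ♘ ♗ ♕ ♔ ♗ · ♖│1
  ─────────────────
  a b c d e f g h

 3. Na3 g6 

  a b c d e f g h
  ─────────────────
8│♜ ♞ ♝ ♛ ♚ ♝ · ♜│8
7│♟ ♟ ♟ ♟ ♟ ♟ · ♟│7
6│· · · · · · ♟ ·│6
5│· · · ♞ · · · ·│5
4│· · · ♘ · · · ·│4
3│♘ · · · · · · ·│3
2│♙ ♙ ♙ ♙ ♙ ♙ ♙ ♙│2
1│♖ · ♗ ♕ ♔ ♗ · ♖│1
  ─────────────────
  a b c d e f g h

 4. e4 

  a b c d e f g h
  ─────────────────
8│♜ ♞ ♝ ♛ ♚ ♝ · ♜│8
7│♟ ♟ ♟ ♟ ♟ ♟ · ♟│7
6│· · · · · · ♟ ·│6
5│· · · ♞ · · · ·│5
4│· · · ♘ ♙ · · ·│4
3│♘ · · · · · · ·│3
2│♙ ♙ ♙ ♙ · ♙ ♙ ♙│2
1│♖ · ♗ ♕ ♔ ♗ · ♖│1
  ─────────────────
  a b c d e f g h


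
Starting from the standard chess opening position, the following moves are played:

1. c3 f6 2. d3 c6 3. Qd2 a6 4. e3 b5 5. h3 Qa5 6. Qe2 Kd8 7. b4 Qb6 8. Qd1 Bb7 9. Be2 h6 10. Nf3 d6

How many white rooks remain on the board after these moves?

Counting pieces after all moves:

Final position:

  a b c d e f g h
  ─────────────────
8│♜ ♞ · ♚ · ♝ ♞ ♜│8
7│· ♝ · · ♟ · ♟ ·│7
6│♟ ♛ ♟ ♟ · ♟ · ♟│6
5│· ♟ · · · · · ·│5
4│· ♙ · · · · · ·│4
3│· · ♙ ♙ ♙ ♘ · ♙│3
2│♙ · · · ♗ ♙ ♙ ·│2
1│♖ ♘ ♗ ♕ ♔ · · ♖│1
  ─────────────────
  a b c d e f g h


2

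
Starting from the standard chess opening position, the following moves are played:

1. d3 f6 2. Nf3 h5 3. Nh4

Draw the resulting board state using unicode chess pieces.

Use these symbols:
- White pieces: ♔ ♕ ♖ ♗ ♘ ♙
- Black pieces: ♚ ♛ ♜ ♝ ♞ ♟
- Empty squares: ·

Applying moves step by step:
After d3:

♜ ♞ ♝ ♛ ♚ ♝ ♞ ♜
♟ ♟ ♟ ♟ ♟ ♟ ♟ ♟
· · · · · · · ·
· · · · · · · ·
· · · · · · · ·
· · · ♙ · · · ·
♙ ♙ ♙ · ♙ ♙ ♙ ♙
♖ ♘ ♗ ♕ ♔ ♗ ♘ ♖


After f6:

♜ ♞ ♝ ♛ ♚ ♝ ♞ ♜
♟ ♟ ♟ ♟ ♟ · ♟ ♟
· · · · · ♟ · ·
· · · · · · · ·
· · · · · · · ·
· · · ♙ · · · ·
♙ ♙ ♙ · ♙ ♙ ♙ ♙
♖ ♘ ♗ ♕ ♔ ♗ ♘ ♖


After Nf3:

♜ ♞ ♝ ♛ ♚ ♝ ♞ ♜
♟ ♟ ♟ ♟ ♟ · ♟ ♟
· · · · · ♟ · ·
· · · · · · · ·
· · · · · · · ·
· · · ♙ · ♘ · ·
♙ ♙ ♙ · ♙ ♙ ♙ ♙
♖ ♘ ♗ ♕ ♔ ♗ · ♖


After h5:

♜ ♞ ♝ ♛ ♚ ♝ ♞ ♜
♟ ♟ ♟ ♟ ♟ · ♟ ·
· · · · · ♟ · ·
· · · · · · · ♟
· · · · · · · ·
· · · ♙ · ♘ · ·
♙ ♙ ♙ · ♙ ♙ ♙ ♙
♖ ♘ ♗ ♕ ♔ ♗ · ♖


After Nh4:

♜ ♞ ♝ ♛ ♚ ♝ ♞ ♜
♟ ♟ ♟ ♟ ♟ · ♟ ·
· · · · · ♟ · ·
· · · · · · · ♟
· · · · · · · ♘
· · · ♙ · · · ·
♙ ♙ ♙ · ♙ ♙ ♙ ♙
♖ ♘ ♗ ♕ ♔ ♗ · ♖



  a b c d e f g h
  ─────────────────
8│♜ ♞ ♝ ♛ ♚ ♝ ♞ ♜│8
7│♟ ♟ ♟ ♟ ♟ · ♟ ·│7
6│· · · · · ♟ · ·│6
5│· · · · · · · ♟│5
4│· · · · · · · ♘│4
3│· · · ♙ · · · ·│3
2│♙ ♙ ♙ · ♙ ♙ ♙ ♙│2
1│♖ ♘ ♗ ♕ ♔ ♗ · ♖│1
  ─────────────────
  a b c d e f g h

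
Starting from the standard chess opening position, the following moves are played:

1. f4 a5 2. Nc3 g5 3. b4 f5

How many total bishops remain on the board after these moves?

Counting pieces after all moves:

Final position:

  a b c d e f g h
  ─────────────────
8│♜ ♞ ♝ ♛ ♚ ♝ ♞ ♜│8
7│· ♟ ♟ ♟ ♟ · · ♟│7
6│· · · · · · · ·│6
5│♟ · · · · ♟ ♟ ·│5
4│· ♙ · · · ♙ · ·│4
3│· · ♘ · · · · ·│3
2│♙ · ♙ ♙ ♙ · ♙ ♙│2
1│♖ · ♗ ♕ ♔ ♗ ♘ ♖│1
  ─────────────────
  a b c d e f g h


4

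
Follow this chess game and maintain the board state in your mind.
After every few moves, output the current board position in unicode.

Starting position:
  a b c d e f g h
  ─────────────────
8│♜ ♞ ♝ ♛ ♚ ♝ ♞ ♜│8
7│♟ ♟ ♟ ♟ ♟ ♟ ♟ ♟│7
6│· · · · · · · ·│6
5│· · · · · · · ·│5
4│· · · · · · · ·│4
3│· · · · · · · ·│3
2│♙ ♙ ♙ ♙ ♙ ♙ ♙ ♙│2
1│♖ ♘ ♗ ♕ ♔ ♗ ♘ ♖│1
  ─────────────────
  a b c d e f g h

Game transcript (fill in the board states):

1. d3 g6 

  a b c d e f g h
  ─────────────────
8│♜ ♞ ♝ ♛ ♚ ♝ ♞ ♜│8
7│♟ ♟ ♟ ♟ ♟ ♟ · ♟│7
6│· · · · · · ♟ ·│6
5│· · · · · · · ·│5
4│· · · · · · · ·│4
3│· · · ♙ · · · ·│3
2│♙ ♙ ♙ · ♙ ♙ ♙ ♙│2
1│♖ ♘ ♗ ♕ ♔ ♗ ♘ ♖│1
  ─────────────────
  a b c d e f g h

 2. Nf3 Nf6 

  a b c d e f g h
  ─────────────────
8│♜ ♞ ♝ ♛ ♚ ♝ · ♜│8
7│♟ ♟ ♟ ♟ ♟ ♟ · ♟│7
6│· · · · · ♞ ♟ ·│6
5│· · · · · · · ·│5
4│· · · · · · · ·│4
3│· · · ♙ · ♘ · ·│3
2│♙ ♙ ♙ · ♙ ♙ ♙ ♙│2
1│♖ ♘ ♗ ♕ ♔ ♗ · ♖│1
  ─────────────────
  a b c d e f g h

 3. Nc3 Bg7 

  a b c d e f g h
  ─────────────────
8│♜ ♞ ♝ ♛ ♚ · · ♜│8
7│♟ ♟ ♟ ♟ ♟ ♟ ♝ ♟│7
6│· · · · · ♞ ♟ ·│6
5│· · · · · · · ·│5
4│· · · · · · · ·│4
3│· · ♘ ♙ · ♘ · ·│3
2│♙ ♙ ♙ · ♙ ♙ ♙ ♙│2
1│♖ · ♗ ♕ ♔ ♗ · ♖│1
  ─────────────────
  a b c d e f g h

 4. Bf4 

  a b c d e f g h
  ─────────────────
8│♜ ♞ ♝ ♛ ♚ · · ♜│8
7│♟ ♟ ♟ ♟ ♟ ♟ ♝ ♟│7
6│· · · · · ♞ ♟ ·│6
5│· · · · · · · ·│5
4│· · · · · ♗ · ·│4
3│· · ♘ ♙ · ♘ · ·│3
2│♙ ♙ ♙ · ♙ ♙ ♙ ♙│2
1│♖ · · ♕ ♔ ♗ · ♖│1
  ─────────────────
  a b c d e f g h


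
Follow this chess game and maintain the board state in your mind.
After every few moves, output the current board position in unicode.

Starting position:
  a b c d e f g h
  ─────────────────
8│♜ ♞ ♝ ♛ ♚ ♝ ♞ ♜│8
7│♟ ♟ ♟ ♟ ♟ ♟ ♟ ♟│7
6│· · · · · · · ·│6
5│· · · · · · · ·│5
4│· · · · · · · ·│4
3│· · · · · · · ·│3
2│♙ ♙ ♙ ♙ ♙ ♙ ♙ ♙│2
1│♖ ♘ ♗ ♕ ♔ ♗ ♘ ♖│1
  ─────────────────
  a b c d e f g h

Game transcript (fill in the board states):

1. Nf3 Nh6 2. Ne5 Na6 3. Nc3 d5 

  a b c d e f g h
  ─────────────────
8│♜ · ♝ ♛ ♚ ♝ · ♜│8
7│♟ ♟ ♟ · ♟ ♟ ♟ ♟│7
6│♞ · · · · · · ♞│6
5│· · · ♟ ♘ · · ·│5
4│· · · · · · · ·│4
3│· · ♘ · · · · ·│3
2│♙ ♙ ♙ ♙ ♙ ♙ ♙ ♙│2
1│♖ · ♗ ♕ ♔ ♗ · ♖│1
  ─────────────────
  a b c d e f g h

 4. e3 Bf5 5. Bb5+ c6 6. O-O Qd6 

  a b c d e f g h
  ─────────────────
8│♜ · · · ♚ ♝ · ♜│8
7│♟ ♟ · · ♟ ♟ ♟ ♟│7
6│♞ · ♟ ♛ · · · ♞│6
5│· ♗ · ♟ ♘ ♝ · ·│5
4│· · · · · · · ·│4
3│· · ♘ · ♙ · · ·│3
2│♙ ♙ ♙ ♙ · ♙ ♙ ♙│2
1│♖ · ♗ ♕ · ♖ ♔ ·│1
  ─────────────────
  a b c d e f g h

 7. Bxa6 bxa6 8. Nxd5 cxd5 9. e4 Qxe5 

  a b c d e f g h
  ─────────────────
8│♜ · · · ♚ ♝ · ♜│8
7│♟ · · · ♟ ♟ ♟ ♟│7
6│♟ · · · · · · ♞│6
5│· · · ♟ ♛ ♝ · ·│5
4│· · · · ♙ · · ·│4
3│· · · · · · · ·│3
2│♙ ♙ ♙ ♙ · ♙ ♙ ♙│2
1│♖ · ♗ ♕ · ♖ ♔ ·│1
  ─────────────────
  a b c d e f g h

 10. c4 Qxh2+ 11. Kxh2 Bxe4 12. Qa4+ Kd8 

  a b c d e f g h
  ─────────────────
8│♜ · · ♚ · ♝ · ♜│8
7│♟ · · · ♟ ♟ ♟ ♟│7
6│♟ · · · · · · ♞│6
5│· · · ♟ · · · ·│5
4│♕ · ♙ · ♝ · · ·│4
3│· · · · · · · ·│3
2│♙ ♙ · ♙ · ♙ ♙ ♔│2
1│♖ · ♗ · · ♖ · ·│1
  ─────────────────
  a b c d e f g h

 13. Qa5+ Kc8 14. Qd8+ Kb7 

  a b c d e f g h
  ─────────────────
8│♜ · · ♕ · ♝ · ♜│8
7│♟ ♚ · · ♟ ♟ ♟ ♟│7
6│♟ · · · · · · ♞│6
5│· · · ♟ · · · ·│5
4│· · ♙ · ♝ · · ·│4
3│· · · · · · · ·│3
2│♙ ♙ · ♙ · ♙ ♙ ♔│2
1│♖ · ♗ · · ♖ · ·│1
  ─────────────────
  a b c d e f g h


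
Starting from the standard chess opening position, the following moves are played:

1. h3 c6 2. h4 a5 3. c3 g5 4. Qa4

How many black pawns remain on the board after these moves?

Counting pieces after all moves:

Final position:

  a b c d e f g h
  ─────────────────
8│♜ ♞ ♝ ♛ ♚ ♝ ♞ ♜│8
7│· ♟ · ♟ ♟ ♟ · ♟│7
6│· · ♟ · · · · ·│6
5│♟ · · · · · ♟ ·│5
4│♕ · · · · · · ♙│4
3│· · ♙ · · · · ·│3
2│♙ ♙ · ♙ ♙ ♙ ♙ ·│2
1│♖ ♘ ♗ · ♔ ♗ ♘ ♖│1
  ─────────────────
  a b c d e f g h


8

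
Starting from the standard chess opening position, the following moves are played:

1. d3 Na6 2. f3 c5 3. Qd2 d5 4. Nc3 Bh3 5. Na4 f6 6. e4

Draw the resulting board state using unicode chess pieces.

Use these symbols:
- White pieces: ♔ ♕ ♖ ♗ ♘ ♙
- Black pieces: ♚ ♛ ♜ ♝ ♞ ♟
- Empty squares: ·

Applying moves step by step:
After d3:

♜ ♞ ♝ ♛ ♚ ♝ ♞ ♜
♟ ♟ ♟ ♟ ♟ ♟ ♟ ♟
· · · · · · · ·
· · · · · · · ·
· · · · · · · ·
· · · ♙ · · · ·
♙ ♙ ♙ · ♙ ♙ ♙ ♙
♖ ♘ ♗ ♕ ♔ ♗ ♘ ♖


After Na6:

♜ · ♝ ♛ ♚ ♝ ♞ ♜
♟ ♟ ♟ ♟ ♟ ♟ ♟ ♟
♞ · · · · · · ·
· · · · · · · ·
· · · · · · · ·
· · · ♙ · · · ·
♙ ♙ ♙ · ♙ ♙ ♙ ♙
♖ ♘ ♗ ♕ ♔ ♗ ♘ ♖


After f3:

♜ · ♝ ♛ ♚ ♝ ♞ ♜
♟ ♟ ♟ ♟ ♟ ♟ ♟ ♟
♞ · · · · · · ·
· · · · · · · ·
· · · · · · · ·
· · · ♙ · ♙ · ·
♙ ♙ ♙ · ♙ · ♙ ♙
♖ ♘ ♗ ♕ ♔ ♗ ♘ ♖


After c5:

♜ · ♝ ♛ ♚ ♝ ♞ ♜
♟ ♟ · ♟ ♟ ♟ ♟ ♟
♞ · · · · · · ·
· · ♟ · · · · ·
· · · · · · · ·
· · · ♙ · ♙ · ·
♙ ♙ ♙ · ♙ · ♙ ♙
♖ ♘ ♗ ♕ ♔ ♗ ♘ ♖


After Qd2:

♜ · ♝ ♛ ♚ ♝ ♞ ♜
♟ ♟ · ♟ ♟ ♟ ♟ ♟
♞ · · · · · · ·
· · ♟ · · · · ·
· · · · · · · ·
· · · ♙ · ♙ · ·
♙ ♙ ♙ ♕ ♙ · ♙ ♙
♖ ♘ ♗ · ♔ ♗ ♘ ♖


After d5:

♜ · ♝ ♛ ♚ ♝ ♞ ♜
♟ ♟ · · ♟ ♟ ♟ ♟
♞ · · · · · · ·
· · ♟ ♟ · · · ·
· · · · · · · ·
· · · ♙ · ♙ · ·
♙ ♙ ♙ ♕ ♙ · ♙ ♙
♖ ♘ ♗ · ♔ ♗ ♘ ♖


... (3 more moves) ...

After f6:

♜ · · ♛ ♚ ♝ ♞ ♜
♟ ♟ · · ♟ · ♟ ♟
♞ · · · · ♟ · ·
· · ♟ ♟ · · · ·
♘ · · · · · · ·
· · · ♙ · ♙ · ♝
♙ ♙ ♙ ♕ ♙ · ♙ ♙
♖ · ♗ · ♔ ♗ ♘ ♖


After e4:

♜ · · ♛ ♚ ♝ ♞ ♜
♟ ♟ · · ♟ · ♟ ♟
♞ · · · · ♟ · ·
· · ♟ ♟ · · · ·
♘ · · · ♙ · · ·
· · · ♙ · ♙ · ♝
♙ ♙ ♙ ♕ · · ♙ ♙
♖ · ♗ · ♔ ♗ ♘ ♖



  a b c d e f g h
  ─────────────────
8│♜ · · ♛ ♚ ♝ ♞ ♜│8
7│♟ ♟ · · ♟ · ♟ ♟│7
6│♞ · · · · ♟ · ·│6
5│· · ♟ ♟ · · · ·│5
4│♘ · · · ♙ · · ·│4
3│· · · ♙ · ♙ · ♝│3
2│♙ ♙ ♙ ♕ · · ♙ ♙│2
1│♖ · ♗ · ♔ ♗ ♘ ♖│1
  ─────────────────
  a b c d e f g h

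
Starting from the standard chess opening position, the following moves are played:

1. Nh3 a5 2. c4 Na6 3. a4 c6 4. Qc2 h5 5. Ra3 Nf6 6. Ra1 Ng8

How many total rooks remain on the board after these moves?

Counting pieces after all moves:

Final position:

  a b c d e f g h
  ─────────────────
8│♜ · ♝ ♛ ♚ ♝ ♞ ♜│8
7│· ♟ · ♟ ♟ ♟ ♟ ·│7
6│♞ · ♟ · · · · ·│6
5│♟ · · · · · · ♟│5
4│♙ · ♙ · · · · ·│4
3│· · · · · · · ♘│3
2│· ♙ ♕ ♙ ♙ ♙ ♙ ♙│2
1│♖ ♘ ♗ · ♔ ♗ · ♖│1
  ─────────────────
  a b c d e f g h


4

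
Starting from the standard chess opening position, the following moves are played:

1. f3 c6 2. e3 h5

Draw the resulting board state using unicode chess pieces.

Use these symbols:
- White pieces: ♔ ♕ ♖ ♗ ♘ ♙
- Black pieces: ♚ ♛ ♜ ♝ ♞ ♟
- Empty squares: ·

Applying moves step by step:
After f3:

♜ ♞ ♝ ♛ ♚ ♝ ♞ ♜
♟ ♟ ♟ ♟ ♟ ♟ ♟ ♟
· · · · · · · ·
· · · · · · · ·
· · · · · · · ·
· · · · · ♙ · ·
♙ ♙ ♙ ♙ ♙ · ♙ ♙
♖ ♘ ♗ ♕ ♔ ♗ ♘ ♖


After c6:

♜ ♞ ♝ ♛ ♚ ♝ ♞ ♜
♟ ♟ · ♟ ♟ ♟ ♟ ♟
· · ♟ · · · · ·
· · · · · · · ·
· · · · · · · ·
· · · · · ♙ · ·
♙ ♙ ♙ ♙ ♙ · ♙ ♙
♖ ♘ ♗ ♕ ♔ ♗ ♘ ♖


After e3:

♜ ♞ ♝ ♛ ♚ ♝ ♞ ♜
♟ ♟ · ♟ ♟ ♟ ♟ ♟
· · ♟ · · · · ·
· · · · · · · ·
· · · · · · · ·
· · · · ♙ ♙ · ·
♙ ♙ ♙ ♙ · · ♙ ♙
♖ ♘ ♗ ♕ ♔ ♗ ♘ ♖


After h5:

♜ ♞ ♝ ♛ ♚ ♝ ♞ ♜
♟ ♟ · ♟ ♟ ♟ ♟ ·
· · ♟ · · · · ·
· · · · · · · ♟
· · · · · · · ·
· · · · ♙ ♙ · ·
♙ ♙ ♙ ♙ · · ♙ ♙
♖ ♘ ♗ ♕ ♔ ♗ ♘ ♖



  a b c d e f g h
  ─────────────────
8│♜ ♞ ♝ ♛ ♚ ♝ ♞ ♜│8
7│♟ ♟ · ♟ ♟ ♟ ♟ ·│7
6│· · ♟ · · · · ·│6
5│· · · · · · · ♟│5
4│· · · · · · · ·│4
3│· · · · ♙ ♙ · ·│3
2│♙ ♙ ♙ ♙ · · ♙ ♙│2
1│♖ ♘ ♗ ♕ ♔ ♗ ♘ ♖│1
  ─────────────────
  a b c d e f g h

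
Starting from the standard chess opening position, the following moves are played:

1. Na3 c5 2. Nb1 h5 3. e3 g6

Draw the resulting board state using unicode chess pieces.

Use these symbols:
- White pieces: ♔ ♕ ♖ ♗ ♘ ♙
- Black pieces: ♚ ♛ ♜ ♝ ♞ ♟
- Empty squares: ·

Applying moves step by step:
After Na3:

♜ ♞ ♝ ♛ ♚ ♝ ♞ ♜
♟ ♟ ♟ ♟ ♟ ♟ ♟ ♟
· · · · · · · ·
· · · · · · · ·
· · · · · · · ·
♘ · · · · · · ·
♙ ♙ ♙ ♙ ♙ ♙ ♙ ♙
♖ · ♗ ♕ ♔ ♗ ♘ ♖


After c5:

♜ ♞ ♝ ♛ ♚ ♝ ♞ ♜
♟ ♟ · ♟ ♟ ♟ ♟ ♟
· · · · · · · ·
· · ♟ · · · · ·
· · · · · · · ·
♘ · · · · · · ·
♙ ♙ ♙ ♙ ♙ ♙ ♙ ♙
♖ · ♗ ♕ ♔ ♗ ♘ ♖


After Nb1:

♜ ♞ ♝ ♛ ♚ ♝ ♞ ♜
♟ ♟ · ♟ ♟ ♟ ♟ ♟
· · · · · · · ·
· · ♟ · · · · ·
· · · · · · · ·
· · · · · · · ·
♙ ♙ ♙ ♙ ♙ ♙ ♙ ♙
♖ ♘ ♗ ♕ ♔ ♗ ♘ ♖


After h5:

♜ ♞ ♝ ♛ ♚ ♝ ♞ ♜
♟ ♟ · ♟ ♟ ♟ ♟ ·
· · · · · · · ·
· · ♟ · · · · ♟
· · · · · · · ·
· · · · · · · ·
♙ ♙ ♙ ♙ ♙ ♙ ♙ ♙
♖ ♘ ♗ ♕ ♔ ♗ ♘ ♖


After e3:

♜ ♞ ♝ ♛ ♚ ♝ ♞ ♜
♟ ♟ · ♟ ♟ ♟ ♟ ·
· · · · · · · ·
· · ♟ · · · · ♟
· · · · · · · ·
· · · · ♙ · · ·
♙ ♙ ♙ ♙ · ♙ ♙ ♙
♖ ♘ ♗ ♕ ♔ ♗ ♘ ♖


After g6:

♜ ♞ ♝ ♛ ♚ ♝ ♞ ♜
♟ ♟ · ♟ ♟ ♟ · ·
· · · · · · ♟ ·
· · ♟ · · · · ♟
· · · · · · · ·
· · · · ♙ · · ·
♙ ♙ ♙ ♙ · ♙ ♙ ♙
♖ ♘ ♗ ♕ ♔ ♗ ♘ ♖



  a b c d e f g h
  ─────────────────
8│♜ ♞ ♝ ♛ ♚ ♝ ♞ ♜│8
7│♟ ♟ · ♟ ♟ ♟ · ·│7
6│· · · · · · ♟ ·│6
5│· · ♟ · · · · ♟│5
4│· · · · · · · ·│4
3│· · · · ♙ · · ·│3
2│♙ ♙ ♙ ♙ · ♙ ♙ ♙│2
1│♖ ♘ ♗ ♕ ♔ ♗ ♘ ♖│1
  ─────────────────
  a b c d e f g h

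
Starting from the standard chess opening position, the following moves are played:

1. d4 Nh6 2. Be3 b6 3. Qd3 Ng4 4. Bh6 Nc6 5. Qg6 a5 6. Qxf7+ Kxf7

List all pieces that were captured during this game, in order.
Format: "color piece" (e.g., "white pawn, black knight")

Tracking captures:
  Qxf7+: captured black pawn
  Kxf7: captured white queen

black pawn, white queen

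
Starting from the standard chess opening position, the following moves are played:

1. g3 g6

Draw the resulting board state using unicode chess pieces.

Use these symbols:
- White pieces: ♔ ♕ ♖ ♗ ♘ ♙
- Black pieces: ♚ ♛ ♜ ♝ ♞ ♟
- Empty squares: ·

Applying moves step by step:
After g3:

♜ ♞ ♝ ♛ ♚ ♝ ♞ ♜
♟ ♟ ♟ ♟ ♟ ♟ ♟ ♟
· · · · · · · ·
· · · · · · · ·
· · · · · · · ·
· · · · · · ♙ ·
♙ ♙ ♙ ♙ ♙ ♙ · ♙
♖ ♘ ♗ ♕ ♔ ♗ ♘ ♖


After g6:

♜ ♞ ♝ ♛ ♚ ♝ ♞ ♜
♟ ♟ ♟ ♟ ♟ ♟ · ♟
· · · · · · ♟ ·
· · · · · · · ·
· · · · · · · ·
· · · · · · ♙ ·
♙ ♙ ♙ ♙ ♙ ♙ · ♙
♖ ♘ ♗ ♕ ♔ ♗ ♘ ♖



  a b c d e f g h
  ─────────────────
8│♜ ♞ ♝ ♛ ♚ ♝ ♞ ♜│8
7│♟ ♟ ♟ ♟ ♟ ♟ · ♟│7
6│· · · · · · ♟ ·│6
5│· · · · · · · ·│5
4│· · · · · · · ·│4
3│· · · · · · ♙ ·│3
2│♙ ♙ ♙ ♙ ♙ ♙ · ♙│2
1│♖ ♘ ♗ ♕ ♔ ♗ ♘ ♖│1
  ─────────────────
  a b c d e f g h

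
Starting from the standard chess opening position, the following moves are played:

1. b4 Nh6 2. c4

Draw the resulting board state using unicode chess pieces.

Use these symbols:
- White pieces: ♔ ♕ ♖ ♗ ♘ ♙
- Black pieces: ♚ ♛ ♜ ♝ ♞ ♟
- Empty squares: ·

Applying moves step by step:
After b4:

♜ ♞ ♝ ♛ ♚ ♝ ♞ ♜
♟ ♟ ♟ ♟ ♟ ♟ ♟ ♟
· · · · · · · ·
· · · · · · · ·
· ♙ · · · · · ·
· · · · · · · ·
♙ · ♙ ♙ ♙ ♙ ♙ ♙
♖ ♘ ♗ ♕ ♔ ♗ ♘ ♖


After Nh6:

♜ ♞ ♝ ♛ ♚ ♝ · ♜
♟ ♟ ♟ ♟ ♟ ♟ ♟ ♟
· · · · · · · ♞
· · · · · · · ·
· ♙ · · · · · ·
· · · · · · · ·
♙ · ♙ ♙ ♙ ♙ ♙ ♙
♖ ♘ ♗ ♕ ♔ ♗ ♘ ♖


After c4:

♜ ♞ ♝ ♛ ♚ ♝ · ♜
♟ ♟ ♟ ♟ ♟ ♟ ♟ ♟
· · · · · · · ♞
· · · · · · · ·
· ♙ ♙ · · · · ·
· · · · · · · ·
♙ · · ♙ ♙ ♙ ♙ ♙
♖ ♘ ♗ ♕ ♔ ♗ ♘ ♖



  a b c d e f g h
  ─────────────────
8│♜ ♞ ♝ ♛ ♚ ♝ · ♜│8
7│♟ ♟ ♟ ♟ ♟ ♟ ♟ ♟│7
6│· · · · · · · ♞│6
5│· · · · · · · ·│5
4│· ♙ ♙ · · · · ·│4
3│· · · · · · · ·│3
2│♙ · · ♙ ♙ ♙ ♙ ♙│2
1│♖ ♘ ♗ ♕ ♔ ♗ ♘ ♖│1
  ─────────────────
  a b c d e f g h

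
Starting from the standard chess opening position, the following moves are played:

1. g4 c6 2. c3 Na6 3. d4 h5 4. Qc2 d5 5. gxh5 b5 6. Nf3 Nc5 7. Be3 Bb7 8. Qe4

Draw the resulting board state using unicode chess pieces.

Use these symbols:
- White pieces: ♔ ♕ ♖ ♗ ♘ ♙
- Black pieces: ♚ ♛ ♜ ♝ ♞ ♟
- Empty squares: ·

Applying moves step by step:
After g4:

♜ ♞ ♝ ♛ ♚ ♝ ♞ ♜
♟ ♟ ♟ ♟ ♟ ♟ ♟ ♟
· · · · · · · ·
· · · · · · · ·
· · · · · · ♙ ·
· · · · · · · ·
♙ ♙ ♙ ♙ ♙ ♙ · ♙
♖ ♘ ♗ ♕ ♔ ♗ ♘ ♖


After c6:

♜ ♞ ♝ ♛ ♚ ♝ ♞ ♜
♟ ♟ · ♟ ♟ ♟ ♟ ♟
· · ♟ · · · · ·
· · · · · · · ·
· · · · · · ♙ ·
· · · · · · · ·
♙ ♙ ♙ ♙ ♙ ♙ · ♙
♖ ♘ ♗ ♕ ♔ ♗ ♘ ♖


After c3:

♜ ♞ ♝ ♛ ♚ ♝ ♞ ♜
♟ ♟ · ♟ ♟ ♟ ♟ ♟
· · ♟ · · · · ·
· · · · · · · ·
· · · · · · ♙ ·
· · ♙ · · · · ·
♙ ♙ · ♙ ♙ ♙ · ♙
♖ ♘ ♗ ♕ ♔ ♗ ♘ ♖


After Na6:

♜ · ♝ ♛ ♚ ♝ ♞ ♜
♟ ♟ · ♟ ♟ ♟ ♟ ♟
♞ · ♟ · · · · ·
· · · · · · · ·
· · · · · · ♙ ·
· · ♙ · · · · ·
♙ ♙ · ♙ ♙ ♙ · ♙
♖ ♘ ♗ ♕ ♔ ♗ ♘ ♖


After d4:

♜ · ♝ ♛ ♚ ♝ ♞ ♜
♟ ♟ · ♟ ♟ ♟ ♟ ♟
♞ · ♟ · · · · ·
· · · · · · · ·
· · · ♙ · · ♙ ·
· · ♙ · · · · ·
♙ ♙ · · ♙ ♙ · ♙
♖ ♘ ♗ ♕ ♔ ♗ ♘ ♖


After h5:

♜ · ♝ ♛ ♚ ♝ ♞ ♜
♟ ♟ · ♟ ♟ ♟ ♟ ·
♞ · ♟ · · · · ·
· · · · · · · ♟
· · · ♙ · · ♙ ·
· · ♙ · · · · ·
♙ ♙ · · ♙ ♙ · ♙
♖ ♘ ♗ ♕ ♔ ♗ ♘ ♖


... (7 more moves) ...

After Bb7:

♜ · · ♛ ♚ ♝ ♞ ♜
♟ ♝ · · ♟ ♟ ♟ ·
· · ♟ · · · · ·
· ♟ ♞ ♟ · · · ♙
· · · ♙ · · · ·
· · ♙ · ♗ ♘ · ·
♙ ♙ ♕ · ♙ ♙ · ♙
♖ ♘ · · ♔ ♗ · ♖


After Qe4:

♜ · · ♛ ♚ ♝ ♞ ♜
♟ ♝ · · ♟ ♟ ♟ ·
· · ♟ · · · · ·
· ♟ ♞ ♟ · · · ♙
· · · ♙ ♕ · · ·
· · ♙ · ♗ ♘ · ·
♙ ♙ · · ♙ ♙ · ♙
♖ ♘ · · ♔ ♗ · ♖



  a b c d e f g h
  ─────────────────
8│♜ · · ♛ ♚ ♝ ♞ ♜│8
7│♟ ♝ · · ♟ ♟ ♟ ·│7
6│· · ♟ · · · · ·│6
5│· ♟ ♞ ♟ · · · ♙│5
4│· · · ♙ ♕ · · ·│4
3│· · ♙ · ♗ ♘ · ·│3
2│♙ ♙ · · ♙ ♙ · ♙│2
1│♖ ♘ · · ♔ ♗ · ♖│1
  ─────────────────
  a b c d e f g h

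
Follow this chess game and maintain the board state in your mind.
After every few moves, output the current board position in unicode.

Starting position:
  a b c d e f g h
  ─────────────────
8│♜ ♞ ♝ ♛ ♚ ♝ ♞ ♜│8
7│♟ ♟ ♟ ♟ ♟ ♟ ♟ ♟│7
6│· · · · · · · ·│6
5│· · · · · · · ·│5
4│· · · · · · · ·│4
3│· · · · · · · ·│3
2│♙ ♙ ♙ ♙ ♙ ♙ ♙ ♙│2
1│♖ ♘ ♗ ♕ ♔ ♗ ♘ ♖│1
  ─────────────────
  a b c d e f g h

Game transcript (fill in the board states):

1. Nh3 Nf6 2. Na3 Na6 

  a b c d e f g h
  ─────────────────
8│♜ · ♝ ♛ ♚ ♝ · ♜│8
7│♟ ♟ ♟ ♟ ♟ ♟ ♟ ♟│7
6│♞ · · · · ♞ · ·│6
5│· · · · · · · ·│5
4│· · · · · · · ·│4
3│♘ · · · · · · ♘│3
2│♙ ♙ ♙ ♙ ♙ ♙ ♙ ♙│2
1│♖ · ♗ ♕ ♔ ♗ · ♖│1
  ─────────────────
  a b c d e f g h

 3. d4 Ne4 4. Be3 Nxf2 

  a b c d e f g h
  ─────────────────
8│♜ · ♝ ♛ ♚ ♝ · ♜│8
7│♟ ♟ ♟ ♟ ♟ ♟ ♟ ♟│7
6│♞ · · · · · · ·│6
5│· · · · · · · ·│5
4│· · · ♙ · · · ·│4
3│♘ · · · ♗ · · ♘│3
2│♙ ♙ ♙ · ♙ ♞ ♙ ♙│2
1│♖ · · ♕ ♔ ♗ · ♖│1
  ─────────────────
  a b c d e f g h

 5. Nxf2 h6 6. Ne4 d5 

  a b c d e f g h
  ─────────────────
8│♜ · ♝ ♛ ♚ ♝ · ♜│8
7│♟ ♟ ♟ · ♟ ♟ ♟ ·│7
6│♞ · · · · · · ♟│6
5│· · · ♟ · · · ·│5
4│· · · ♙ ♘ · · ·│4
3│♘ · · · ♗ · · ·│3
2│♙ ♙ ♙ · ♙ · ♙ ♙│2
1│♖ · · ♕ ♔ ♗ · ♖│1
  ─────────────────
  a b c d e f g h

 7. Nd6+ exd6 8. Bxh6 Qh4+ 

  a b c d e f g h
  ─────────────────
8│♜ · ♝ · ♚ ♝ · ♜│8
7│♟ ♟ ♟ · · ♟ ♟ ·│7
6│♞ · · ♟ · · · ♗│6
5│· · · ♟ · · · ·│5
4│· · · ♙ · · · ♛│4
3│♘ · · · · · · ·│3
2│♙ ♙ ♙ · ♙ · ♙ ♙│2
1│♖ · · ♕ ♔ ♗ · ♖│1
  ─────────────────
  a b c d e f g h

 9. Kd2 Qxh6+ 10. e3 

  a b c d e f g h
  ─────────────────
8│♜ · ♝ · ♚ ♝ · ♜│8
7│♟ ♟ ♟ · · ♟ ♟ ·│7
6│♞ · · ♟ · · · ♛│6
5│· · · ♟ · · · ·│5
4│· · · ♙ · · · ·│4
3│♘ · · · ♙ · · ·│3
2│♙ ♙ ♙ ♔ · · ♙ ♙│2
1│♖ · · ♕ · ♗ · ♖│1
  ─────────────────
  a b c d e f g h
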